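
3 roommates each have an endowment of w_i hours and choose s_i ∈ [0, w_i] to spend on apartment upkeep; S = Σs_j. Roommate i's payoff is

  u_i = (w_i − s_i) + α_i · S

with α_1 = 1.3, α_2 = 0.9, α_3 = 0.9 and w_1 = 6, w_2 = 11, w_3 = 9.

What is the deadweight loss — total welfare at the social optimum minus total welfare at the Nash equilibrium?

∂u_i/∂s_i = α_i − 1, so roommate i contributes w_i if α_i > 1, else 0.
α_i > 1 for i ∈ {1}; NE contributions (6, 0, 0), S = 6.
W^NE = Σw_i − S^NE + (Σα_i)·S^NE = 26 + 2.1·6 = 38.6.
Planner: ∂(Σu_j)/∂s_i = Σα_j − 1 = 2.1 > 0, so everyone contributes w_i; S^SO = 26, W^SO = 26 + 2.1·26 = 80.6.
Deadweight loss = 42.

42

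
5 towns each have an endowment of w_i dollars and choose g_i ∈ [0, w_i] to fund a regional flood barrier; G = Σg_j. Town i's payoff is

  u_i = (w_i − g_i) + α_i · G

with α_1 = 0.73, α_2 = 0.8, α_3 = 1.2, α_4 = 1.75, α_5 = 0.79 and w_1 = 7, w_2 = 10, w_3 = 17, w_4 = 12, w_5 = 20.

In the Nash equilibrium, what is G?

29

∂u_i/∂g_i = α_i − 1, so town i contributes w_i if α_i > 1, else 0.
α_i > 1 for i ∈ {3, 4}; NE contributions (0, 0, 17, 12, 0), G = 29.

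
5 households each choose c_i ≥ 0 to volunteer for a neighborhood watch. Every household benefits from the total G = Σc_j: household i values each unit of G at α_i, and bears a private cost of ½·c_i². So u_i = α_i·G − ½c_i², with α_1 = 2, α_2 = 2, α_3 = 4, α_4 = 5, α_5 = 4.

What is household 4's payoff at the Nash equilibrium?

72.5

Household i's FOC: ∂u_i/∂c_i = α_i − c_i = 0, so c_i* = α_i.
NE contributions = (2, 2, 4, 5, 4); G = 17.
u_4 = α_4·G − ½·(c_4)² = 5·17 − ½·5² = 72.5.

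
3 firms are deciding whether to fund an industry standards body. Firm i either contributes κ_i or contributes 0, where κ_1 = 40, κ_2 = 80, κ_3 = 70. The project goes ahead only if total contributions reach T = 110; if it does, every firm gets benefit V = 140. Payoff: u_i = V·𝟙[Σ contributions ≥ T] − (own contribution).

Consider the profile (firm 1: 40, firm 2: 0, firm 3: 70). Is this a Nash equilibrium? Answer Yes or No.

Yes

Total = 110 ≥ 110: provided.
Firm 1 (pledges 40, payoff 100): dropping to 0 → total 70, payoff 0. No gain.
Firm 2 (pledges 0, payoff 140): pledging 80 → total 190, payoff 60. No gain.
Firm 3 (pledges 70, payoff 70): dropping to 0 → total 40, payoff 0. No gain.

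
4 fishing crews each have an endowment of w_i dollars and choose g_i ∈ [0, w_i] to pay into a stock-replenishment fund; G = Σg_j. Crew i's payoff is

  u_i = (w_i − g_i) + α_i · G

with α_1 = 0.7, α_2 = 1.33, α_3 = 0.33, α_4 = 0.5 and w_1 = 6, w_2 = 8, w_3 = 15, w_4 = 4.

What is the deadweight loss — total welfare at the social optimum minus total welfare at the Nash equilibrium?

46.5

∂u_i/∂g_i = α_i − 1, so crew i contributes w_i if α_i > 1, else 0.
α_i > 1 for i ∈ {2}; NE contributions (0, 8, 0, 0), G = 8.
W^NE = Σw_i − G^NE + (Σα_i)·G^NE = 33 + 1.86·8 = 47.88.
Planner: ∂(Σu_j)/∂g_i = Σα_j − 1 = 1.86 > 0, so everyone contributes w_i; G^SO = 33, W^SO = 33 + 1.86·33 = 94.38.
Deadweight loss = 46.5.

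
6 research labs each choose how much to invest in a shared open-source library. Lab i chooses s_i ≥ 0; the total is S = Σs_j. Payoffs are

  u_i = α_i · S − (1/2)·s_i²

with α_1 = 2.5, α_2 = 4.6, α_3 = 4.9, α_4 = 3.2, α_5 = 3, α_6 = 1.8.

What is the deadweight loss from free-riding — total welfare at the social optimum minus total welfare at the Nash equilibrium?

Lab i's FOC: ∂u_i/∂s_i = α_i − s_i = 0, so s_i* = α_i.
NE contributions = (2.5, 4.6, 4.9, 3.2, 3, 1.8); S = 20.
W^NE = (Σα)·S − ½Σα_i² = 20² − ½·73.9 = 363.05.
Planner sets s_i = Σα_j = 20 for every i, so S^SO = 6·20 = 120.
W^SO = (Σα)·S^SO − ½·6·(Σα)² = (6/2)·20² = 1200.
Deadweight loss = W^SO − W^NE = 836.95.

836.95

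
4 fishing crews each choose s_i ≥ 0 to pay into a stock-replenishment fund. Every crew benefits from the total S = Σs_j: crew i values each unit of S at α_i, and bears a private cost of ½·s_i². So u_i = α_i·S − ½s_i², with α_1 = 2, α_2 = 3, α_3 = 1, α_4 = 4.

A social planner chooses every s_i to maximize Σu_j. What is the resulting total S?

Planner FOC: ∂(Σu_j)/∂s_i = (Σα_j) − s_i = 0, so s_i^SO = Σα_j = 10 for every i; S^SO = 40.

40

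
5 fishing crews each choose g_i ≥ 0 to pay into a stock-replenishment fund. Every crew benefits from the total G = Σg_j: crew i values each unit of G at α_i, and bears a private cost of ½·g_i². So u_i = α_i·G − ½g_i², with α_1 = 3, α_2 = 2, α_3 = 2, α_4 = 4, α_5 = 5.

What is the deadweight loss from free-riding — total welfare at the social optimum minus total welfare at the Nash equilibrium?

413

Crew i's FOC: ∂u_i/∂g_i = α_i − g_i = 0, so g_i* = α_i.
NE contributions = (3, 2, 2, 4, 5); G = 16.
W^NE = (Σα)·G − ½Σα_i² = 16² − ½·58 = 227.
Planner sets g_i = Σα_j = 16 for every i, so G^SO = 5·16 = 80.
W^SO = (Σα)·G^SO − ½·5·(Σα)² = (5/2)·16² = 640.
Deadweight loss = W^SO − W^NE = 413.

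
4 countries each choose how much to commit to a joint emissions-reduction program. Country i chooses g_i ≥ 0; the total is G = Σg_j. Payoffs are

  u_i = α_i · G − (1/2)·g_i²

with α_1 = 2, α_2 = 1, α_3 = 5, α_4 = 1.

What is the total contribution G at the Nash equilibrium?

Country i's FOC: ∂u_i/∂g_i = α_i − g_i = 0, so g_i* = α_i.
NE contributions = (2, 1, 5, 1); G = 9.

9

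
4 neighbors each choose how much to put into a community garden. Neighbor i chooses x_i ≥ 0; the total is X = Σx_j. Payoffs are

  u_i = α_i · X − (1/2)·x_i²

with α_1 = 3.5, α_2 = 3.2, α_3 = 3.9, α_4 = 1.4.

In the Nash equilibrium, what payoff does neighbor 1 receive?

Neighbor i's FOC: ∂u_i/∂x_i = α_i − x_i = 0, so x_i* = α_i.
NE contributions = (3.5, 3.2, 3.9, 1.4); X = 12.
u_1 = α_1·X − ½·(x_1)² = 3.5·12 − ½·3.5² = 35.875.

35.875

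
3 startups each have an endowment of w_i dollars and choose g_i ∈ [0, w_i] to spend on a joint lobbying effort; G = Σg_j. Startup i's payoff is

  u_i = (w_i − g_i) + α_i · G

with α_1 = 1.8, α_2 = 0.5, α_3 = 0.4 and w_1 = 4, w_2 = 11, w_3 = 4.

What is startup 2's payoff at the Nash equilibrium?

∂u_i/∂g_i = α_i − 1, so startup i contributes w_i if α_i > 1, else 0.
α_i > 1 for i ∈ {1}; NE contributions (4, 0, 0), G = 4.
u_2 = (11 − 0) + 0.5·4 = 13.

13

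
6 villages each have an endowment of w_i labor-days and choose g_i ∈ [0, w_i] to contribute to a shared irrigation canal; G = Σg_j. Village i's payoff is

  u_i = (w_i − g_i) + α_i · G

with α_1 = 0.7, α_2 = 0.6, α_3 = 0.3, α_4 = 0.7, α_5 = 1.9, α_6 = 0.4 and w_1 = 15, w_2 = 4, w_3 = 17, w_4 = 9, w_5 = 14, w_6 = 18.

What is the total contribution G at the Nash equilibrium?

14

∂u_i/∂g_i = α_i − 1, so village i contributes w_i if α_i > 1, else 0.
α_i > 1 for i ∈ {5}; NE contributions (0, 0, 0, 0, 14, 0), G = 14.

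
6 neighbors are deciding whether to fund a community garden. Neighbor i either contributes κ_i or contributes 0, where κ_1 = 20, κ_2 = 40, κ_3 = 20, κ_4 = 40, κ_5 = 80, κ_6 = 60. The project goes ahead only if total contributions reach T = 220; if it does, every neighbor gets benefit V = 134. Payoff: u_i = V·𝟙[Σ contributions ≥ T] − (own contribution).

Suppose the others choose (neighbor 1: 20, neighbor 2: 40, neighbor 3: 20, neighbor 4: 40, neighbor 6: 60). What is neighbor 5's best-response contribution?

80

Others' total = 180. Contributing 80 brings total to 260 ≥ 220: gain V − κ_5 = 54.
Best response: 80.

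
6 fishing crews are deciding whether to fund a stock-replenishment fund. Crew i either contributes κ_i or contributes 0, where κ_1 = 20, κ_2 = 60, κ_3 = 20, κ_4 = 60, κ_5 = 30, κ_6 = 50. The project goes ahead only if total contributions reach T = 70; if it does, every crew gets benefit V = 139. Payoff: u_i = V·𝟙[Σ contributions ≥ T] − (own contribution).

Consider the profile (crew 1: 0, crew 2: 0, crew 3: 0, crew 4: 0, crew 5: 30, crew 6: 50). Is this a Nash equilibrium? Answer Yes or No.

Yes

Total = 80 ≥ 70: provided.
Crew 1 (pledges 0, payoff 139): pledging 20 → total 100, payoff 119. No gain.
Crew 2 (pledges 0, payoff 139): pledging 60 → total 140, payoff 79. No gain.
Crew 3 (pledges 0, payoff 139): pledging 20 → total 100, payoff 119. No gain.
Crew 4 (pledges 0, payoff 139): pledging 60 → total 140, payoff 79. No gain.
Crew 5 (pledges 30, payoff 109): dropping to 0 → total 50, payoff 0. No gain.
Crew 6 (pledges 50, payoff 89): dropping to 0 → total 30, payoff 0. No gain.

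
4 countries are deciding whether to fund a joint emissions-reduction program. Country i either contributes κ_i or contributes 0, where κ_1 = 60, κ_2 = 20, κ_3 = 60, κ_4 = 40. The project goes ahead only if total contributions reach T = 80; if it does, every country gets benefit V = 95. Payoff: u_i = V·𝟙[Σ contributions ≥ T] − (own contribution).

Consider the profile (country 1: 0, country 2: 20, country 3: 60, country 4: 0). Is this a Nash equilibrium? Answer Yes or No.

Total = 80 ≥ 80: provided.
Country 1 (pledges 0, payoff 95): pledging 60 → total 140, payoff 35. No gain.
Country 2 (pledges 20, payoff 75): dropping to 0 → total 60, payoff 0. No gain.
Country 3 (pledges 60, payoff 35): dropping to 0 → total 20, payoff 0. No gain.
Country 4 (pledges 0, payoff 95): pledging 40 → total 120, payoff 55. No gain.

Yes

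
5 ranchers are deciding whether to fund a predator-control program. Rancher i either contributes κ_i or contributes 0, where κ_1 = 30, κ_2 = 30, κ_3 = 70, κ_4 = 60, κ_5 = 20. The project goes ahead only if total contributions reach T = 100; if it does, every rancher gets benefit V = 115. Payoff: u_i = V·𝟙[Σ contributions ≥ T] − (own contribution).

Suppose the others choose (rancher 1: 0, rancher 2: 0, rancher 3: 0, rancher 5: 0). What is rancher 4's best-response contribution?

Others' total = 0. Even contributing 60 gives 60 < 100: no benefit either way.
Best response: 0.

0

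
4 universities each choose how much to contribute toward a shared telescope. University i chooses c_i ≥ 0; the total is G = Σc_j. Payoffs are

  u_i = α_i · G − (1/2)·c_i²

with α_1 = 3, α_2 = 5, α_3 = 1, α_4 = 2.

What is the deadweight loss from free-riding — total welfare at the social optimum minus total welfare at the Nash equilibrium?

140.5

University i's FOC: ∂u_i/∂c_i = α_i − c_i = 0, so c_i* = α_i.
NE contributions = (3, 5, 1, 2); G = 11.
W^NE = (Σα)·G − ½Σα_i² = 11² − ½·39 = 101.5.
Planner sets c_i = Σα_j = 11 for every i, so G^SO = 4·11 = 44.
W^SO = (Σα)·G^SO − ½·4·(Σα)² = (4/2)·11² = 242.
Deadweight loss = W^SO − W^NE = 140.5.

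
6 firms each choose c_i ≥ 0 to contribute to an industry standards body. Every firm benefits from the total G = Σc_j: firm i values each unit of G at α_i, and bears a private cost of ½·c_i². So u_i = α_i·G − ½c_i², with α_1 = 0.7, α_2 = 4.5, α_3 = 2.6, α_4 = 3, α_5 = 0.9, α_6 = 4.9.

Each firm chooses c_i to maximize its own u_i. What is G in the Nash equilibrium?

Firm i's FOC: ∂u_i/∂c_i = α_i − c_i = 0, so c_i* = α_i.
NE contributions = (0.7, 4.5, 2.6, 3, 0.9, 4.9); G = 16.6.

16.6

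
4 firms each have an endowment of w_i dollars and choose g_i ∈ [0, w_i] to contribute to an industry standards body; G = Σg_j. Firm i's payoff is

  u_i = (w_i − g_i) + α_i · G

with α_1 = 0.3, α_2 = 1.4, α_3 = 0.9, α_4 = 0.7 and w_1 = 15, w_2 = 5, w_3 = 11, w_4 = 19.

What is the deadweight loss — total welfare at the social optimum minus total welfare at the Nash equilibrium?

∂u_i/∂g_i = α_i − 1, so firm i contributes w_i if α_i > 1, else 0.
α_i > 1 for i ∈ {2}; NE contributions (0, 5, 0, 0), G = 5.
W^NE = Σw_i − G^NE + (Σα_i)·G^NE = 50 + 2.3·5 = 61.5.
Planner: ∂(Σu_j)/∂g_i = Σα_j − 1 = 2.3 > 0, so everyone contributes w_i; G^SO = 50, W^SO = 50 + 2.3·50 = 165.
Deadweight loss = 103.5.

103.5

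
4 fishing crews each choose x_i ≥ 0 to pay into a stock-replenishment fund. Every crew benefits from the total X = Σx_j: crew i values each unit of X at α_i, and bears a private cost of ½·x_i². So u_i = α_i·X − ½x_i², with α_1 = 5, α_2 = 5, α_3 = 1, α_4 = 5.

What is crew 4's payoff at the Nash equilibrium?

Crew i's FOC: ∂u_i/∂x_i = α_i − x_i = 0, so x_i* = α_i.
NE contributions = (5, 5, 1, 5); X = 16.
u_4 = α_4·X − ½·(x_4)² = 5·16 − ½·5² = 67.5.

67.5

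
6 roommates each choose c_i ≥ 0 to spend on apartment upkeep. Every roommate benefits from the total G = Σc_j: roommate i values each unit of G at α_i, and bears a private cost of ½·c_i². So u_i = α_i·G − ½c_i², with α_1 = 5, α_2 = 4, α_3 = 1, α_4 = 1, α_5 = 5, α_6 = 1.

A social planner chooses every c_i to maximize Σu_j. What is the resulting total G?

Planner FOC: ∂(Σu_j)/∂c_i = (Σα_j) − c_i = 0, so c_i^SO = Σα_j = 17 for every i; G^SO = 102.

102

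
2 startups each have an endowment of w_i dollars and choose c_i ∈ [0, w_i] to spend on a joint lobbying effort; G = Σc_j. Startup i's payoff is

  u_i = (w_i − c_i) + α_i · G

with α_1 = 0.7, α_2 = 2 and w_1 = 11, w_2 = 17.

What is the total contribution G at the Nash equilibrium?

17

∂u_i/∂c_i = α_i − 1, so startup i contributes w_i if α_i > 1, else 0.
α_i > 1 for i ∈ {2}; NE contributions (0, 17), G = 17.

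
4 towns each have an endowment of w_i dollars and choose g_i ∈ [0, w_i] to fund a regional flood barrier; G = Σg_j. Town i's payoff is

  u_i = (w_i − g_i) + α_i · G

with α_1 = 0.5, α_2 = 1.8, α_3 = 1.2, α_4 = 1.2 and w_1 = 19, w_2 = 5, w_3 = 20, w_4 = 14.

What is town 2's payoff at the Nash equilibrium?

70.2

∂u_i/∂g_i = α_i − 1, so town i contributes w_i if α_i > 1, else 0.
α_i > 1 for i ∈ {2, 3, 4}; NE contributions (0, 5, 20, 14), G = 39.
u_2 = (5 − 5) + 1.8·39 = 70.2.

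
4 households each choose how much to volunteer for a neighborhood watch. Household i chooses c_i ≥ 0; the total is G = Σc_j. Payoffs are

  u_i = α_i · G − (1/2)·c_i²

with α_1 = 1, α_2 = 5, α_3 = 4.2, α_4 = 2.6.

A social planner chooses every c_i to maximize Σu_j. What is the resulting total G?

Planner FOC: ∂(Σu_j)/∂c_i = (Σα_j) − c_i = 0, so c_i^SO = Σα_j = 12.8 for every i; G^SO = 51.2.

51.2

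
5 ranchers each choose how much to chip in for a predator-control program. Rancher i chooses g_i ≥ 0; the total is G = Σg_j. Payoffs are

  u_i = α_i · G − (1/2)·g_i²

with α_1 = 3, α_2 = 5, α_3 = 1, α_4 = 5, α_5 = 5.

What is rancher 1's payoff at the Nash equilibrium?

52.5

Rancher i's FOC: ∂u_i/∂g_i = α_i − g_i = 0, so g_i* = α_i.
NE contributions = (3, 5, 1, 5, 5); G = 19.
u_1 = α_1·G − ½·(g_1)² = 3·19 − ½·3² = 52.5.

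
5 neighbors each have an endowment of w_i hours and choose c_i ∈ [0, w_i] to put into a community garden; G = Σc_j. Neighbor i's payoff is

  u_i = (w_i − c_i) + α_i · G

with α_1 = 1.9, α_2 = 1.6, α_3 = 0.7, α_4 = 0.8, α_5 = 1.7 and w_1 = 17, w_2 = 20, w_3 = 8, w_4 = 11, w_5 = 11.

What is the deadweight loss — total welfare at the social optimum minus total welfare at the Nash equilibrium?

108.3

∂u_i/∂c_i = α_i − 1, so neighbor i contributes w_i if α_i > 1, else 0.
α_i > 1 for i ∈ {1, 2, 5}; NE contributions (17, 20, 0, 0, 11), G = 48.
W^NE = Σw_i − G^NE + (Σα_i)·G^NE = 67 + 5.7·48 = 340.6.
Planner: ∂(Σu_j)/∂c_i = Σα_j − 1 = 5.7 > 0, so everyone contributes w_i; G^SO = 67, W^SO = 67 + 5.7·67 = 448.9.
Deadweight loss = 108.3.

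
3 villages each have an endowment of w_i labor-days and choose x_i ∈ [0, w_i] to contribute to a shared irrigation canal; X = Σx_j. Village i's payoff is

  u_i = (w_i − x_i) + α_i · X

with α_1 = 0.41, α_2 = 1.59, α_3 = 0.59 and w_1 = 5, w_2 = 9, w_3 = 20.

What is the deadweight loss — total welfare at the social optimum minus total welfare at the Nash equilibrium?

39.75

∂u_i/∂x_i = α_i − 1, so village i contributes w_i if α_i > 1, else 0.
α_i > 1 for i ∈ {2}; NE contributions (0, 9, 0), X = 9.
W^NE = Σw_i − X^NE + (Σα_i)·X^NE = 34 + 1.59·9 = 48.31.
Planner: ∂(Σu_j)/∂x_i = Σα_j − 1 = 1.59 > 0, so everyone contributes w_i; X^SO = 34, W^SO = 34 + 1.59·34 = 88.06.
Deadweight loss = 39.75.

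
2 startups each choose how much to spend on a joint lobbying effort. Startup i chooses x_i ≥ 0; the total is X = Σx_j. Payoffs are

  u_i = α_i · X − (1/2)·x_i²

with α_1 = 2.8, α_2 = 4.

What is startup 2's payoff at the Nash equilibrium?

Startup i's FOC: ∂u_i/∂x_i = α_i − x_i = 0, so x_i* = α_i.
NE contributions = (2.8, 4); X = 6.8.
u_2 = α_2·X − ½·(x_2)² = 4·6.8 − ½·4² = 19.2.

19.2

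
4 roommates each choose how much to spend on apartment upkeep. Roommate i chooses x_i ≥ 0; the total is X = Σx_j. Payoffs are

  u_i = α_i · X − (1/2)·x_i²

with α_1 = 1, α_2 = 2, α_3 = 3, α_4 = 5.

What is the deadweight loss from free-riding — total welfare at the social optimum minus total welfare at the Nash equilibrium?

Roommate i's FOC: ∂u_i/∂x_i = α_i − x_i = 0, so x_i* = α_i.
NE contributions = (1, 2, 3, 5); X = 11.
W^NE = (Σα)·X − ½Σα_i² = 11² − ½·39 = 101.5.
Planner sets x_i = Σα_j = 11 for every i, so X^SO = 4·11 = 44.
W^SO = (Σα)·X^SO − ½·4·(Σα)² = (4/2)·11² = 242.
Deadweight loss = W^SO − W^NE = 140.5.

140.5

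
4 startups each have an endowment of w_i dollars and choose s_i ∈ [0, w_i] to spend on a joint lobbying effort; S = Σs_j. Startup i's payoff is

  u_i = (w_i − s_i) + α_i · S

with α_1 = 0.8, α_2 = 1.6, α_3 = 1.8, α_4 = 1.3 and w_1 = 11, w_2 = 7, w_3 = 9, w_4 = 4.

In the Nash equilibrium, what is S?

20

∂u_i/∂s_i = α_i − 1, so startup i contributes w_i if α_i > 1, else 0.
α_i > 1 for i ∈ {2, 3, 4}; NE contributions (0, 7, 9, 4), S = 20.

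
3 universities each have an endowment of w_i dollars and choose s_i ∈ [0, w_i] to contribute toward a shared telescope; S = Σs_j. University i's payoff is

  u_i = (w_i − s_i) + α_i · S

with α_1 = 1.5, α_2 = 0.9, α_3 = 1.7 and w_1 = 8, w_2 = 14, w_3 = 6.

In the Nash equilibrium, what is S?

∂u_i/∂s_i = α_i − 1, so university i contributes w_i if α_i > 1, else 0.
α_i > 1 for i ∈ {1, 3}; NE contributions (8, 0, 6), S = 14.

14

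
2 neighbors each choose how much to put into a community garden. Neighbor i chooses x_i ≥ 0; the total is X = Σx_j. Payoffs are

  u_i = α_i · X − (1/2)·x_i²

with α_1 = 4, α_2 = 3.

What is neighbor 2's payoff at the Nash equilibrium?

16.5

Neighbor i's FOC: ∂u_i/∂x_i = α_i − x_i = 0, so x_i* = α_i.
NE contributions = (4, 3); X = 7.
u_2 = α_2·X − ½·(x_2)² = 3·7 − ½·3² = 16.5.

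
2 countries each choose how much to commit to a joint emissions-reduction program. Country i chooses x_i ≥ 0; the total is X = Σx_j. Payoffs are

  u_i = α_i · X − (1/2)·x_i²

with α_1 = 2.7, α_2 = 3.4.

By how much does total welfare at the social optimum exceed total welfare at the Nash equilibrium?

Country i's FOC: ∂u_i/∂x_i = α_i − x_i = 0, so x_i* = α_i.
NE contributions = (2.7, 3.4); X = 6.1.
W^NE = (Σα)·X − ½Σα_i² = 6.1² − ½·18.85 = 27.785.
Planner sets x_i = Σα_j = 6.1 for every i, so X^SO = 2·6.1 = 12.2.
W^SO = (Σα)·X^SO − ½·2·(Σα)² = (2/2)·6.1² = 37.21.
Deadweight loss = W^SO − W^NE = 9.425.

9.425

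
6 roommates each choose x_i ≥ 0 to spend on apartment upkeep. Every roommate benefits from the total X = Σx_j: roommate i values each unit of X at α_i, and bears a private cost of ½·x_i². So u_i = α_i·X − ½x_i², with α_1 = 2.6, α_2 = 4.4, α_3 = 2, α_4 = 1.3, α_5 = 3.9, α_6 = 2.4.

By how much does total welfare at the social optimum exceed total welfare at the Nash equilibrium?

577.51

Roommate i's FOC: ∂u_i/∂x_i = α_i − x_i = 0, so x_i* = α_i.
NE contributions = (2.6, 4.4, 2, 1.3, 3.9, 2.4); X = 16.6.
W^NE = (Σα)·X − ½Σα_i² = 16.6² − ½·52.78 = 249.17.
Planner sets x_i = Σα_j = 16.6 for every i, so X^SO = 6·16.6 = 99.6.
W^SO = (Σα)·X^SO − ½·6·(Σα)² = (6/2)·16.6² = 826.68.
Deadweight loss = W^SO − W^NE = 577.51.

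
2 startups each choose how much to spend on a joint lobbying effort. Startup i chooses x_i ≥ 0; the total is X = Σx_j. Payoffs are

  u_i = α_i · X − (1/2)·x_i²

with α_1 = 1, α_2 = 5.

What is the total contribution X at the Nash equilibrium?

6

Startup i's FOC: ∂u_i/∂x_i = α_i − x_i = 0, so x_i* = α_i.
NE contributions = (1, 5); X = 6.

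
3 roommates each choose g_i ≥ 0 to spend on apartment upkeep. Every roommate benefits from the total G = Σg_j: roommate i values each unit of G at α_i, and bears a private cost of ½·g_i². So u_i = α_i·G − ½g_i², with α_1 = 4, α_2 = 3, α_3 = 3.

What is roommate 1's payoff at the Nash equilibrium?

Roommate i's FOC: ∂u_i/∂g_i = α_i − g_i = 0, so g_i* = α_i.
NE contributions = (4, 3, 3); G = 10.
u_1 = α_1·G − ½·(g_1)² = 4·10 − ½·4² = 32.

32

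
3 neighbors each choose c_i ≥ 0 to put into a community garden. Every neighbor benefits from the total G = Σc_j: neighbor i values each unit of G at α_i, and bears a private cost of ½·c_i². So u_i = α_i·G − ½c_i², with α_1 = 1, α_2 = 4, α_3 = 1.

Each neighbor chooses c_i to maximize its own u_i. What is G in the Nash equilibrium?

Neighbor i's FOC: ∂u_i/∂c_i = α_i − c_i = 0, so c_i* = α_i.
NE contributions = (1, 4, 1); G = 6.

6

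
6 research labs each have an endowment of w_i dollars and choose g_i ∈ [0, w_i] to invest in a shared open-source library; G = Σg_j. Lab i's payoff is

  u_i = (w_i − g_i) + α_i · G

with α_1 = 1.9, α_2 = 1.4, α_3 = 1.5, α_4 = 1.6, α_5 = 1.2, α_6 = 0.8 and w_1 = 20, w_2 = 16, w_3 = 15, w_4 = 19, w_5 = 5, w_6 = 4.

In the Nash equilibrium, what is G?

∂u_i/∂g_i = α_i − 1, so lab i contributes w_i if α_i > 1, else 0.
α_i > 1 for i ∈ {1, 2, 3, 4, 5}; NE contributions (20, 16, 15, 19, 5, 0), G = 75.

75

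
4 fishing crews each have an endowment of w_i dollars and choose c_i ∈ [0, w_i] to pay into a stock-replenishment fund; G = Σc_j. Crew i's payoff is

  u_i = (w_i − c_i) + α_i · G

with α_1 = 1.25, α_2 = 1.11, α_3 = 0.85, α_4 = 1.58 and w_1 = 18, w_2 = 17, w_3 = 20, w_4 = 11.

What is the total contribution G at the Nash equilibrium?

∂u_i/∂c_i = α_i − 1, so crew i contributes w_i if α_i > 1, else 0.
α_i > 1 for i ∈ {1, 2, 4}; NE contributions (18, 17, 0, 11), G = 46.

46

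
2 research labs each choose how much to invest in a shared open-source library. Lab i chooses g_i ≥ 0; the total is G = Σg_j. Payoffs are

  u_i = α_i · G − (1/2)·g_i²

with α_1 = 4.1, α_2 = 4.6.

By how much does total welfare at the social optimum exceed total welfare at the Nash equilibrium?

18.985

Lab i's FOC: ∂u_i/∂g_i = α_i − g_i = 0, so g_i* = α_i.
NE contributions = (4.1, 4.6); G = 8.7.
W^NE = (Σα)·G − ½Σα_i² = 8.7² − ½·37.97 = 56.705.
Planner sets g_i = Σα_j = 8.7 for every i, so G^SO = 2·8.7 = 17.4.
W^SO = (Σα)·G^SO − ½·2·(Σα)² = (2/2)·8.7² = 75.69.
Deadweight loss = W^SO − W^NE = 18.985.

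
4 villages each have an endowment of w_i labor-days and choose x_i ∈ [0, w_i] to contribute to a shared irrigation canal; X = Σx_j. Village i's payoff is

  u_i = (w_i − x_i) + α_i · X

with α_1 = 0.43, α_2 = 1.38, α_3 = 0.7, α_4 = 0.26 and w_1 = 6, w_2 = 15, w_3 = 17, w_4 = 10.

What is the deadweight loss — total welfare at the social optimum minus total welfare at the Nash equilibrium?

58.41

∂u_i/∂x_i = α_i − 1, so village i contributes w_i if α_i > 1, else 0.
α_i > 1 for i ∈ {2}; NE contributions (0, 15, 0, 0), X = 15.
W^NE = Σw_i − X^NE + (Σα_i)·X^NE = 48 + 1.77·15 = 74.55.
Planner: ∂(Σu_j)/∂x_i = Σα_j − 1 = 1.77 > 0, so everyone contributes w_i; X^SO = 48, W^SO = 48 + 1.77·48 = 132.96.
Deadweight loss = 58.41.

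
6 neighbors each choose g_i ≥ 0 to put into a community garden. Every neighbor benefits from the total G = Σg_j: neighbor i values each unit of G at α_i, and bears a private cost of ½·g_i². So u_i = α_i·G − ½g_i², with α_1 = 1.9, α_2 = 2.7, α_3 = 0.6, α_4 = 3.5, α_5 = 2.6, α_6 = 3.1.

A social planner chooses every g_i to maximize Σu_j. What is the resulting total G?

86.4

Planner FOC: ∂(Σu_j)/∂g_i = (Σα_j) − g_i = 0, so g_i^SO = Σα_j = 14.4 for every i; G^SO = 86.4.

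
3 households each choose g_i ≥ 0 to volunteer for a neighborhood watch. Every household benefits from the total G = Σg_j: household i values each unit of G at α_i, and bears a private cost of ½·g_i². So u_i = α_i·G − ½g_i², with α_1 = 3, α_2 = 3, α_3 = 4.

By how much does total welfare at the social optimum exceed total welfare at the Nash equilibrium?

67

Household i's FOC: ∂u_i/∂g_i = α_i − g_i = 0, so g_i* = α_i.
NE contributions = (3, 3, 4); G = 10.
W^NE = (Σα)·G − ½Σα_i² = 10² − ½·34 = 83.
Planner sets g_i = Σα_j = 10 for every i, so G^SO = 3·10 = 30.
W^SO = (Σα)·G^SO − ½·3·(Σα)² = (3/2)·10² = 150.
Deadweight loss = W^SO − W^NE = 67.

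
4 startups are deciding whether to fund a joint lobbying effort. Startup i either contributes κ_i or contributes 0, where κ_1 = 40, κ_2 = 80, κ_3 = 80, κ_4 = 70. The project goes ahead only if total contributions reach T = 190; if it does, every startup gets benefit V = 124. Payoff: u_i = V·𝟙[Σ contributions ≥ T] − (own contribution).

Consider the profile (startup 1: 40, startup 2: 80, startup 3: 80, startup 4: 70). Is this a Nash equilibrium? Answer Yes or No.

Total = 270 ≥ 190: provided.
Startup 1 (pledges 40, payoff 84): dropping to 0 → total 230, payoff 124. Profitable deviation.

No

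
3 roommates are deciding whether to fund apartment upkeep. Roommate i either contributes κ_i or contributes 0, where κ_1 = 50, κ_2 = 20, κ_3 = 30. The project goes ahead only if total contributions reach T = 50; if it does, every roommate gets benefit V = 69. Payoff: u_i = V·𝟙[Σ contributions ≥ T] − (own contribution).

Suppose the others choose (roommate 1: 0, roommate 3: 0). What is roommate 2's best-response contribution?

Others' total = 0. Even contributing 20 gives 20 < 50: no benefit either way.
Best response: 0.

0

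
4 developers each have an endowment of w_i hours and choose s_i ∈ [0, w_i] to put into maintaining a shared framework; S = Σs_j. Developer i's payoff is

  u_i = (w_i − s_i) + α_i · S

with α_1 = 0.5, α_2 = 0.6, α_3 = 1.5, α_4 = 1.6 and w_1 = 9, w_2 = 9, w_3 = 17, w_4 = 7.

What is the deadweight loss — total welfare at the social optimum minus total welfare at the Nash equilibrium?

∂u_i/∂s_i = α_i − 1, so developer i contributes w_i if α_i > 1, else 0.
α_i > 1 for i ∈ {3, 4}; NE contributions (0, 0, 17, 7), S = 24.
W^NE = Σw_i − S^NE + (Σα_i)·S^NE = 42 + 3.2·24 = 118.8.
Planner: ∂(Σu_j)/∂s_i = Σα_j − 1 = 3.2 > 0, so everyone contributes w_i; S^SO = 42, W^SO = 42 + 3.2·42 = 176.4.
Deadweight loss = 57.6.

57.6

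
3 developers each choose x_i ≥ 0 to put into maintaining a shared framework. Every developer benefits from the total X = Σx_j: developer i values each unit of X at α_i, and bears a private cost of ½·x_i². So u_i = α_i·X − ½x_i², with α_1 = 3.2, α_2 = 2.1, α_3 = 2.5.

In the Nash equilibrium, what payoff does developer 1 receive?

Developer i's FOC: ∂u_i/∂x_i = α_i − x_i = 0, so x_i* = α_i.
NE contributions = (3.2, 2.1, 2.5); X = 7.8.
u_1 = α_1·X − ½·(x_1)² = 3.2·7.8 − ½·3.2² = 19.84.

19.84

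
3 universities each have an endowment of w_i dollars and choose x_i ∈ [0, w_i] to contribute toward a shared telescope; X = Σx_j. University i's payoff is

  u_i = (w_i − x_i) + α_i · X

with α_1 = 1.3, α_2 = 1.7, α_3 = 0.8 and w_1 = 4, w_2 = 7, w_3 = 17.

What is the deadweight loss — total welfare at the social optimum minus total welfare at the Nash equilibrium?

47.6

∂u_i/∂x_i = α_i − 1, so university i contributes w_i if α_i > 1, else 0.
α_i > 1 for i ∈ {1, 2}; NE contributions (4, 7, 0), X = 11.
W^NE = Σw_i − X^NE + (Σα_i)·X^NE = 28 + 2.8·11 = 58.8.
Planner: ∂(Σu_j)/∂x_i = Σα_j − 1 = 2.8 > 0, so everyone contributes w_i; X^SO = 28, W^SO = 28 + 2.8·28 = 106.4.
Deadweight loss = 47.6.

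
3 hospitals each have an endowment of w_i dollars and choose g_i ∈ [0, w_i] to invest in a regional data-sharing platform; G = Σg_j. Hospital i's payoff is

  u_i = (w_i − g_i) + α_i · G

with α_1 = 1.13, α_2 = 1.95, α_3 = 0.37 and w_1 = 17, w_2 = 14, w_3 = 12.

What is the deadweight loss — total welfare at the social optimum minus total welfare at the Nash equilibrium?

29.4

∂u_i/∂g_i = α_i − 1, so hospital i contributes w_i if α_i > 1, else 0.
α_i > 1 for i ∈ {1, 2}; NE contributions (17, 14, 0), G = 31.
W^NE = Σw_i − G^NE + (Σα_i)·G^NE = 43 + 2.45·31 = 118.95.
Planner: ∂(Σu_j)/∂g_i = Σα_j − 1 = 2.45 > 0, so everyone contributes w_i; G^SO = 43, W^SO = 43 + 2.45·43 = 148.35.
Deadweight loss = 29.4.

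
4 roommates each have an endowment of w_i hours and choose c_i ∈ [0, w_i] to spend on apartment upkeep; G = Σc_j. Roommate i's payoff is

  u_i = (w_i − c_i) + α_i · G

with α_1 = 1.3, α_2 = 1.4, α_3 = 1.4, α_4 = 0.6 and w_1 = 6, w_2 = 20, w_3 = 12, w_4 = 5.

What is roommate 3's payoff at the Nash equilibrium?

∂u_i/∂c_i = α_i − 1, so roommate i contributes w_i if α_i > 1, else 0.
α_i > 1 for i ∈ {1, 2, 3}; NE contributions (6, 20, 12, 0), G = 38.
u_3 = (12 − 12) + 1.4·38 = 53.2.

53.2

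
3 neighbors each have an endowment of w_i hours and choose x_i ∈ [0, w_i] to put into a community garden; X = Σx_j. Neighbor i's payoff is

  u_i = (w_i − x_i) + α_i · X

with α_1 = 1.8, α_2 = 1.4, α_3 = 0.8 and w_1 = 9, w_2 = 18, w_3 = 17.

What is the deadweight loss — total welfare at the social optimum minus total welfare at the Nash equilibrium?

51

∂u_i/∂x_i = α_i − 1, so neighbor i contributes w_i if α_i > 1, else 0.
α_i > 1 for i ∈ {1, 2}; NE contributions (9, 18, 0), X = 27.
W^NE = Σw_i − X^NE + (Σα_i)·X^NE = 44 + 3·27 = 125.
Planner: ∂(Σu_j)/∂x_i = Σα_j − 1 = 3 > 0, so everyone contributes w_i; X^SO = 44, W^SO = 44 + 3·44 = 176.
Deadweight loss = 51.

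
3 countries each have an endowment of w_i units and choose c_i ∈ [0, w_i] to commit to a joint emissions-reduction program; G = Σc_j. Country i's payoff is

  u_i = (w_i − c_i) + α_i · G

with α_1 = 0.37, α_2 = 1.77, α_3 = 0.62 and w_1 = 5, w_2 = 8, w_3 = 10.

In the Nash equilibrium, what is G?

∂u_i/∂c_i = α_i − 1, so country i contributes w_i if α_i > 1, else 0.
α_i > 1 for i ∈ {2}; NE contributions (0, 8, 0), G = 8.

8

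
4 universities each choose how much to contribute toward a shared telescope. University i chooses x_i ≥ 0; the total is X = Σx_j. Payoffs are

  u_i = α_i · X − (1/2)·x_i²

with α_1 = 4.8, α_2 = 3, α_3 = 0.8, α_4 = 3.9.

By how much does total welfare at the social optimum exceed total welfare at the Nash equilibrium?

University i's FOC: ∂u_i/∂x_i = α_i − x_i = 0, so x_i* = α_i.
NE contributions = (4.8, 3, 0.8, 3.9); X = 12.5.
W^NE = (Σα)·X − ½Σα_i² = 12.5² − ½·47.89 = 132.305.
Planner sets x_i = Σα_j = 12.5 for every i, so X^SO = 4·12.5 = 50.
W^SO = (Σα)·X^SO − ½·4·(Σα)² = (4/2)·12.5² = 312.5.
Deadweight loss = W^SO − W^NE = 180.195.

180.195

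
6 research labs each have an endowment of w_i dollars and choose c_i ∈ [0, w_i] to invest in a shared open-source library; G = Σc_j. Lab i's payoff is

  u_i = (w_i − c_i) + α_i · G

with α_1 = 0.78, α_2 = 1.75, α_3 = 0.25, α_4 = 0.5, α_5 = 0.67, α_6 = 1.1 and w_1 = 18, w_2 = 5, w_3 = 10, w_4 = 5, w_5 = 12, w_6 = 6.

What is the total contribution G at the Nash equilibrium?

∂u_i/∂c_i = α_i − 1, so lab i contributes w_i if α_i > 1, else 0.
α_i > 1 for i ∈ {2, 6}; NE contributions (0, 5, 0, 0, 0, 6), G = 11.

11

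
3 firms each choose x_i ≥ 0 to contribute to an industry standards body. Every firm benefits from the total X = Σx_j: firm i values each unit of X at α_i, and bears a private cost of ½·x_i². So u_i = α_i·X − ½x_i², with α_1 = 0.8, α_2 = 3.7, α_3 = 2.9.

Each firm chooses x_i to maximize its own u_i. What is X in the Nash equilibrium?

7.4

Firm i's FOC: ∂u_i/∂x_i = α_i − x_i = 0, so x_i* = α_i.
NE contributions = (0.8, 3.7, 2.9); X = 7.4.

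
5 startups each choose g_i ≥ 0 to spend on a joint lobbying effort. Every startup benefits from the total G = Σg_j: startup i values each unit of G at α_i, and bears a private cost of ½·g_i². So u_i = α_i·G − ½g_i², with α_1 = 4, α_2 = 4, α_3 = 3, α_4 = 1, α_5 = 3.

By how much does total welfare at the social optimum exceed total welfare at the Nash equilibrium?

Startup i's FOC: ∂u_i/∂g_i = α_i − g_i = 0, so g_i* = α_i.
NE contributions = (4, 4, 3, 1, 3); G = 15.
W^NE = (Σα)·G − ½Σα_i² = 15² − ½·51 = 199.5.
Planner sets g_i = Σα_j = 15 for every i, so G^SO = 5·15 = 75.
W^SO = (Σα)·G^SO − ½·5·(Σα)² = (5/2)·15² = 562.5.
Deadweight loss = W^SO − W^NE = 363.

363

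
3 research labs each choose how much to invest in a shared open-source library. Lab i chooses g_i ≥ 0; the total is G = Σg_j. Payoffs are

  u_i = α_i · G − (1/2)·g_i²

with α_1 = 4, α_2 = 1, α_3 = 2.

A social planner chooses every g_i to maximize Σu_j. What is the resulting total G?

21

Planner FOC: ∂(Σu_j)/∂g_i = (Σα_j) − g_i = 0, so g_i^SO = Σα_j = 7 for every i; G^SO = 21.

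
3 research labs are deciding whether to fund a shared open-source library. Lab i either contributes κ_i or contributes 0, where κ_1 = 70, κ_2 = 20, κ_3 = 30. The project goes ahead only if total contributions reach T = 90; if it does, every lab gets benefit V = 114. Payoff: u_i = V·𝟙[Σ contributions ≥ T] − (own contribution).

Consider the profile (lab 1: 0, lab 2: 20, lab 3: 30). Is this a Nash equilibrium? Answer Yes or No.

No

Total = 50 < 90: not provided.
Lab 1 (pledges 0, payoff 0): pledging 70 → total 120, payoff 44. Profitable deviation.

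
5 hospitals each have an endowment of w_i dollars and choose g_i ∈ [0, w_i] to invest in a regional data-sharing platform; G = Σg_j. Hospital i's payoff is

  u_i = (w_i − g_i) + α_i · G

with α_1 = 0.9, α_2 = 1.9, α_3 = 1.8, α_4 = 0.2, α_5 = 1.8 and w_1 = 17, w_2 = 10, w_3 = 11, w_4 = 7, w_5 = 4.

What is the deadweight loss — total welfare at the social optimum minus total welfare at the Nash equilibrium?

134.4

∂u_i/∂g_i = α_i − 1, so hospital i contributes w_i if α_i > 1, else 0.
α_i > 1 for i ∈ {2, 3, 5}; NE contributions (0, 10, 11, 0, 4), G = 25.
W^NE = Σw_i − G^NE + (Σα_i)·G^NE = 49 + 5.6·25 = 189.
Planner: ∂(Σu_j)/∂g_i = Σα_j − 1 = 5.6 > 0, so everyone contributes w_i; G^SO = 49, W^SO = 49 + 5.6·49 = 323.4.
Deadweight loss = 134.4.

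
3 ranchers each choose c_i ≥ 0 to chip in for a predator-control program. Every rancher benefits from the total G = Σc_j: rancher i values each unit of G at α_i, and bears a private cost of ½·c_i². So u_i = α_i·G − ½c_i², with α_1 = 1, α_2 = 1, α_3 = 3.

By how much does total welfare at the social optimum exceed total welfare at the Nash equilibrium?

Rancher i's FOC: ∂u_i/∂c_i = α_i − c_i = 0, so c_i* = α_i.
NE contributions = (1, 1, 3); G = 5.
W^NE = (Σα)·G − ½Σα_i² = 5² − ½·11 = 19.5.
Planner sets c_i = Σα_j = 5 for every i, so G^SO = 3·5 = 15.
W^SO = (Σα)·G^SO − ½·3·(Σα)² = (3/2)·5² = 37.5.
Deadweight loss = W^SO − W^NE = 18.

18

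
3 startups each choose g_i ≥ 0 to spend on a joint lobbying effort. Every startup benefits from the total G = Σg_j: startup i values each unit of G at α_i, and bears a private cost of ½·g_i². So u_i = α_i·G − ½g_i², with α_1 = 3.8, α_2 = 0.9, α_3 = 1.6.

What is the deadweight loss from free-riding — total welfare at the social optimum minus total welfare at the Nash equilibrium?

Startup i's FOC: ∂u_i/∂g_i = α_i − g_i = 0, so g_i* = α_i.
NE contributions = (3.8, 0.9, 1.6); G = 6.3.
W^NE = (Σα)·G − ½Σα_i² = 6.3² − ½·17.81 = 30.785.
Planner sets g_i = Σα_j = 6.3 for every i, so G^SO = 3·6.3 = 18.9.
W^SO = (Σα)·G^SO − ½·3·(Σα)² = (3/2)·6.3² = 59.535.
Deadweight loss = W^SO − W^NE = 28.75.

28.75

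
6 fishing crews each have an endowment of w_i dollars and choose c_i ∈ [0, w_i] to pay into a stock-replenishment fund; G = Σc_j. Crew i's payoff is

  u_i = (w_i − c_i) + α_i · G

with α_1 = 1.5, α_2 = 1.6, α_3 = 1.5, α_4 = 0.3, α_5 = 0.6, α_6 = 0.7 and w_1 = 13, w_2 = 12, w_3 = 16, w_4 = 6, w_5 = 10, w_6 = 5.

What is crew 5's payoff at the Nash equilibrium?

∂u_i/∂c_i = α_i − 1, so crew i contributes w_i if α_i > 1, else 0.
α_i > 1 for i ∈ {1, 2, 3}; NE contributions (13, 12, 16, 0, 0, 0), G = 41.
u_5 = (10 − 0) + 0.6·41 = 34.6.

34.6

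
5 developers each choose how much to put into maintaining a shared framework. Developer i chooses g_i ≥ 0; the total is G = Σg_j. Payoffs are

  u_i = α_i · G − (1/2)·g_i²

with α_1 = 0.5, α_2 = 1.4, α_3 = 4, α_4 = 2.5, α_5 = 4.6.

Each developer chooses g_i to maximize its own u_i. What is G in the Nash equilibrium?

Developer i's FOC: ∂u_i/∂g_i = α_i − g_i = 0, so g_i* = α_i.
NE contributions = (0.5, 1.4, 4, 2.5, 4.6); G = 13.

13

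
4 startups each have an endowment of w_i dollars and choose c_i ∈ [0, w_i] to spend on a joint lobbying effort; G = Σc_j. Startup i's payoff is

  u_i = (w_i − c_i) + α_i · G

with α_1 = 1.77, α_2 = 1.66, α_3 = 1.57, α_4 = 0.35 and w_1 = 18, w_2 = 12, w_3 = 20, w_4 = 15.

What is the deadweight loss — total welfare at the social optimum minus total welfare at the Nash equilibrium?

65.25

∂u_i/∂c_i = α_i − 1, so startup i contributes w_i if α_i > 1, else 0.
α_i > 1 for i ∈ {1, 2, 3}; NE contributions (18, 12, 20, 0), G = 50.
W^NE = Σw_i − G^NE + (Σα_i)·G^NE = 65 + 4.35·50 = 282.5.
Planner: ∂(Σu_j)/∂c_i = Σα_j − 1 = 4.35 > 0, so everyone contributes w_i; G^SO = 65, W^SO = 65 + 4.35·65 = 347.75.
Deadweight loss = 65.25.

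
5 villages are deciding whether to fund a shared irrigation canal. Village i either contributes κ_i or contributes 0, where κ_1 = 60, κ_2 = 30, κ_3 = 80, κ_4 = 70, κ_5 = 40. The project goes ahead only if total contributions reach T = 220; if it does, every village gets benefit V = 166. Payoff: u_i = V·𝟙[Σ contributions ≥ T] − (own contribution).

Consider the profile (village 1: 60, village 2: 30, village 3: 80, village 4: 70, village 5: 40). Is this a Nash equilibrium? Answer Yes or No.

Total = 280 ≥ 220: provided.
Village 1 (pledges 60, payoff 106): dropping to 0 → total 220, payoff 166. Profitable deviation.

No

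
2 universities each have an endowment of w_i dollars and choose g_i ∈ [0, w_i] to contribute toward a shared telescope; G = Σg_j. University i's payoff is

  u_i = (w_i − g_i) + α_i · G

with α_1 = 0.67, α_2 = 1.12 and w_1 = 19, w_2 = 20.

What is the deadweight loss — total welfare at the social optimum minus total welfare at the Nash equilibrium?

15.01

∂u_i/∂g_i = α_i − 1, so university i contributes w_i if α_i > 1, else 0.
α_i > 1 for i ∈ {2}; NE contributions (0, 20), G = 20.
W^NE = Σw_i − G^NE + (Σα_i)·G^NE = 39 + 0.79·20 = 54.8.
Planner: ∂(Σu_j)/∂g_i = Σα_j − 1 = 0.79 > 0, so everyone contributes w_i; G^SO = 39, W^SO = 39 + 0.79·39 = 69.81.
Deadweight loss = 15.01.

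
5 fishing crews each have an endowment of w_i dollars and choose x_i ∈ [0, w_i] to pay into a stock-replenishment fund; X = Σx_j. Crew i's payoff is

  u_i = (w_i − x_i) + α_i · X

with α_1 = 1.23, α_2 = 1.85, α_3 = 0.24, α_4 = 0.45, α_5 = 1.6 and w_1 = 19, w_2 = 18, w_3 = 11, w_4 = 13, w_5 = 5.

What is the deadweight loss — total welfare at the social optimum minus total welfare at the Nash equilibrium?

∂u_i/∂x_i = α_i − 1, so crew i contributes w_i if α_i > 1, else 0.
α_i > 1 for i ∈ {1, 2, 5}; NE contributions (19, 18, 0, 0, 5), X = 42.
W^NE = Σw_i − X^NE + (Σα_i)·X^NE = 66 + 4.37·42 = 249.54.
Planner: ∂(Σu_j)/∂x_i = Σα_j − 1 = 4.37 > 0, so everyone contributes w_i; X^SO = 66, W^SO = 66 + 4.37·66 = 354.42.
Deadweight loss = 104.88.

104.88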